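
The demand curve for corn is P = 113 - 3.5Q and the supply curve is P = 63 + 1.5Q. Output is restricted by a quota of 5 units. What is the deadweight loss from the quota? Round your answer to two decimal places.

Unrestricted equilibrium: Q* = (113 - 63)/(3.5 + 1.5) = 10.
At Q = 5 the demand price is 113 - 3.5(5) = 95.5 and the supply price is 63 + 1.5(5) = 70.5.
Deadweight loss is the triangle between the curves from 5 to 10: (1/2)(95.5 - 70.5)(10 - 5) = 62.5.

62.50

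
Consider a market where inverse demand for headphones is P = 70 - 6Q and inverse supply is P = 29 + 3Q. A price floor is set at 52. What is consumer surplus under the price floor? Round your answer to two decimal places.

27.00

Without the control, 70 - 6Q = 29 + 3Q so Q* = 4.5556 and P* = 42.6667.
At the floor price 52, quantity demanded is (70 - 52)/6 = 3; demand is the short side, so Q = 3 trades at P = 52.
CS is the triangle under demand above 52: (1/2)(3)(70 - 52) = 27.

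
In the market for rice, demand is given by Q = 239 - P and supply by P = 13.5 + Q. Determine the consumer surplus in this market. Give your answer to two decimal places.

6356.28

Rewriting demand in inverse form: P = 239 - Q.
Equilibrium: 239 - Q = 13.5 + Q, so Q* = 112.75 and P* = 126.25.
The demand choke price is 239, so CS = (1/2)(Q*)(239 - P*) = (1/2)(112.75)(112.75) = 6356.2812.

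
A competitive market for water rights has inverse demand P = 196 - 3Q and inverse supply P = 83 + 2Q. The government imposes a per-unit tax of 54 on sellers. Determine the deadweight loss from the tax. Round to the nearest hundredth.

Without the tax, 196 - 3Q = 83 + 2Q so Q* = 22.6 and P* = 128.2.
With the tax, sellers need 54 more per unit: 196 - 3Q = 83 + 2Q + 54, so Q_t = 11.8. Buyers pay P_b = 160.6; sellers receive P_s = P_b - 54 = 106.6.
Deadweight loss is the triangle between the curves from Q_t to Q*: (1/2)(22.6 - 11.8)(54) = 291.6.

291.60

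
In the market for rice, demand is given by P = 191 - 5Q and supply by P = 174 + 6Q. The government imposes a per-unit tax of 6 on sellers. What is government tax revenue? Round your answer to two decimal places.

Pre-tax equilibrium: 191 - 5Q = 174 + 6Q gives Q* = 1.5455, P* = 183.2727.
With the tax, sellers need 6 more per unit: 191 - 5Q = 174 + 6Q + 6, so Q_t = 1. Buyers pay P_b = 186; sellers receive P_s = P_b - 6 = 180.
Tax revenue = t x Q_t = 6 x 1 = 6.

6.00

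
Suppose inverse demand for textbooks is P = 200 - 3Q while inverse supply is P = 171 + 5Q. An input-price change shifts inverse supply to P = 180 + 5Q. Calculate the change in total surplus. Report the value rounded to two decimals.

-27.56

Initial equilibrium: Q_0 = 3.625, P_0 = 189.125; CS_0 = (1/2)(3.625)(10.875) = 19.7109, PS_0 = (1/2)(3.625)(18.125) = 32.8516.
New equilibrium: 200 - 3Q = 180 + 5Q gives Q_1 = 2.5, P_1 = 192.5; CS_1 = 9.375, PS_1 = 15.625.
Change in total surplus = (9.375 + 15.625) - (19.7109 + 32.8516) = -27.5625.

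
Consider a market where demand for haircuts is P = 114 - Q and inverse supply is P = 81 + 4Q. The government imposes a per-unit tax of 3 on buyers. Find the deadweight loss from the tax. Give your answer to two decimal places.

Pre-tax equilibrium: 114 - Q = 81 + 4Q gives Q* = 6.6, P* = 107.4.
With the tax, buyers' net willingness to pay falls by 3: (114 - 3) - Q = 81 + 4Q, so Q_t = 6. Buyers pay P_b = 108; sellers receive P_s = P_b - 3 = 105.
The welfare triangle lost has base Q* - Q_t = 0.6 and height t = 3, so DWL = (1/2)(0.6)(3) = 0.9.

0.90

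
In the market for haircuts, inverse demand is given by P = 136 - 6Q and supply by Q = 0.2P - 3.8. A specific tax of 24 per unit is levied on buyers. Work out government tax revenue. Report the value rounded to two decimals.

202.91

Rewriting supply in inverse form: P = 19 + 5Q.
Pre-tax equilibrium: 136 - 6Q = 19 + 5Q gives Q* = 10.6364, P* = 72.1818.
With the tax, buyers' net willingness to pay falls by 24: (136 - 24) - 6Q = 19 + 5Q, so Q_t = 8.4545. Buyers pay P_b = 85.2727; sellers receive P_s = P_b - 24 = 61.2727.
Revenue is the tax times quantity traded: 24 x 8.4545 = 202.9091.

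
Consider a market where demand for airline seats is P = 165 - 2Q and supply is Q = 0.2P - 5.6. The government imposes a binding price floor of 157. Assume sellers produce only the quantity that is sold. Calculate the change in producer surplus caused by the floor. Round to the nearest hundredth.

-481.60

Rewriting supply in inverse form: P = 28 + 5Q.
Without the control, 165 - 2Q = 28 + 5Q so Q* = 19.5714 and P* = 125.8571.
At the floor price 157, quantity demanded is (165 - 157)/2 = 4; demand is the short side, so Q = 4 trades at P = 157.
PS goes from (1/2)(19.5714)(97.8571) = 957.602 to 476 (computed as (157 - 28)(4) - (1/2)(5)(4)^2), a change of -481.602.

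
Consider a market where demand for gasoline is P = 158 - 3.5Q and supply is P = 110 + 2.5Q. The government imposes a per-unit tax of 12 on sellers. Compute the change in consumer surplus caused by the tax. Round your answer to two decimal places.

Without the tax, 158 - 3.5Q = 110 + 2.5Q so Q* = 8 and P* = 130.
A tax on sellers shifts supply up by 12: 158 - 3.5Q = 110 + 2.5Q + 12, so Q_t = 6. Buyers pay P_b = 137; sellers receive P_s = P_b - 12 = 125.
Consumers lose the trapezoid between P* and P_b out to Q_t plus the triangle from Q_t to Q*: change in CS = 63 - 112 = -49.

-49.00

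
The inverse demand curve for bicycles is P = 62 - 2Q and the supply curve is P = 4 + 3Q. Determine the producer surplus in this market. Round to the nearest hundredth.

201.84

Setting demand equal to supply, 58 = 5Q, so Q* = 11.6 and P* = 38.8.
The supply curve's price intercept is 4, so PS = (1/2)(Q*)(P* - 4) = (1/2)(11.6)(34.8) = 201.84.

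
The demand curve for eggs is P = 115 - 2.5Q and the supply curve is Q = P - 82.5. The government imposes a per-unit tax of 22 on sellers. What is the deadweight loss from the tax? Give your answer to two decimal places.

69.14

Rewriting supply in inverse form: P = 82.5 + Q.
Pre-tax equilibrium: 115 - 2.5Q = 82.5 + Q gives Q* = 9.2857, P* = 91.7857.
A tax on sellers shifts supply up by 22: 115 - 2.5Q = 82.5 + Q + 22, so Q_t = 3. Buyers pay P_b = 107.5; sellers receive P_s = P_b - 22 = 85.5.
Deadweight loss is the triangle between the curves from Q_t to Q*: (1/2)(9.2857 - 3)(22) = 69.1429.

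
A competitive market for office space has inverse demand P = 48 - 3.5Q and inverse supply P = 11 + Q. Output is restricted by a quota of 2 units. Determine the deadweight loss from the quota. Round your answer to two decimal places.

Without the quota, 48 - 3.5Q = 11 + Q gives Q* = 8.2222.
At Q = 2 the demand price is 48 - 3.5(2) = 41 and the supply price is 11 + (2) = 13.
DWL = (1/2)(gap between curves at 2) x (Q* - 2) = (1/2)(28)(6.2222) = 87.1111.

87.11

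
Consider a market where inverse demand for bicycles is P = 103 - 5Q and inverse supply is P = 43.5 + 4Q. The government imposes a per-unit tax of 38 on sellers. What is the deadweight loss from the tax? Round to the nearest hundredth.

Pre-tax equilibrium: 103 - 5Q = 43.5 + 4Q gives Q* = 6.6111, P* = 69.9444.
With the tax, sellers need 38 more per unit: 103 - 5Q = 43.5 + 4Q + 38, so Q_t = 2.3889. Buyers pay P_b = 91.0556; sellers receive P_s = P_b - 38 = 53.0556.
The welfare triangle lost has base Q* - Q_t = 4.2222 and height t = 38, so DWL = (1/2)(4.2222)(38) = 80.2222.

80.22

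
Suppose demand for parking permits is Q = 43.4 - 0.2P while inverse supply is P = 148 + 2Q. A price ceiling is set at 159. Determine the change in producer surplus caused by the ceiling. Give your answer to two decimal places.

-66.91

Rewriting demand in inverse form: P = 217 - 5Q.
Free-market equilibrium: 217 - 5Q = 148 + 2Q gives Q* = 9.8571, P* = 167.7143.
At P = 159, sellers supply (159 - 148)/2 = 5.5 while buyers want more, so the quantity traded is 5.5 at price 159.
PS goes from (1/2)(9.8571)(19.7143) = 97.1633 to 30.25 (computed as (159 - 148)(5.5) - (1/2)(2)(5.5)^2), a change of -66.9133.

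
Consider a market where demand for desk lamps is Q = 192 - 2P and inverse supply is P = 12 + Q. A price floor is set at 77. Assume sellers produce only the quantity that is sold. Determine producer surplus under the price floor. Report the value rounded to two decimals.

Rewriting demand in inverse form: P = 96 - 0.5Q.
Without the control, 96 - 0.5Q = 12 + Q so Q* = 56 and P* = 68.
At the floor price 77, quantity demanded is (96 - 77)/0.5 = 38; demand is the short side, so Q = 38 trades at P = 77.
The supply price at Q = 38 is 50. PS is the trapezoid between 77 and supply over [0, 38]: (1/2)[(77 - 12) + (77 - 50)](38) = 1748.

1748.00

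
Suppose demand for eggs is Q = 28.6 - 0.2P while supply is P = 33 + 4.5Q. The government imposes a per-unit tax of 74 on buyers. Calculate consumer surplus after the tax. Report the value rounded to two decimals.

35.90

Rewriting demand in inverse form: P = 143 - 5Q.
Pre-tax equilibrium: 143 - 5Q = 33 + 4.5Q gives Q* = 11.5789, P* = 85.1053.
A tax on buyers shifts demand down by 74: (143 - 74) - 5Q = 33 + 4.5Q, so Q_t = 3.7895. Buyers pay P_b = 124.0526; sellers receive P_s = P_b - 74 = 50.0526.
Consumer surplus is the triangle under demand above P_b: (1/2)(3.7895)(143 - 124.0526) = 35.9003.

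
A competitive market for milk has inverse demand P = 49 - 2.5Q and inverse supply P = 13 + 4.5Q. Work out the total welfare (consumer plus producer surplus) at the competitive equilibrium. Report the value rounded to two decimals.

92.57

Set 49 - 2.5Q = 13 + 4.5Q, which gives 36 = 7Q, so Q* = 5.1429 and P* = 49 - 2.5(5.1429) = 36.1429.
CS = (1/2)(5.1429)(12.8571) = 33.0612 and PS = (1/2)(5.1429)(23.1429) = 59.5102, so total surplus = 92.5714.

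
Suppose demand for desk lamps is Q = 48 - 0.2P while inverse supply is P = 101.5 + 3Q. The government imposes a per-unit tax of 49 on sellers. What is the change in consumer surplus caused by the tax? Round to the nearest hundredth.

-436.41

Rewriting demand in inverse form: P = 240 - 5Q.
Pre-tax equilibrium: 240 - 5Q = 101.5 + 3Q gives Q* = 17.3125, P* = 153.4375.
With the tax, sellers need 49 more per unit: 240 - 5Q = 101.5 + 3Q + 49, so Q_t = 11.1875. Buyers pay P_b = 184.0625; sellers receive P_s = P_b - 49 = 135.0625.
CS falls from (1/2)(17.3125)(86.5625) = 749.3066 to (1/2)(11.1875)(55.9375) = 312.9004, a change of -436.4062.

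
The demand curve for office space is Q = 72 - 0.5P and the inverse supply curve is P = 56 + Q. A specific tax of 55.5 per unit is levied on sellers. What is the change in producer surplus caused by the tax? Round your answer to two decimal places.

-371.54

Rewriting demand in inverse form: P = 144 - 2Q.
Without the tax, 144 - 2Q = 56 + Q so Q* = 29.3333 and P* = 85.3333.
With the tax, sellers need 55.5 more per unit: 144 - 2Q = 56 + Q + 55.5, so Q_t = 10.8333. Buyers pay P_b = 122.3333; sellers receive P_s = P_b - 55.5 = 66.8333.
PS falls from (1/2)(29.3333)(29.3333) = 430.2222 to (1/2)(10.8333)(10.8333) = 58.6806, a change of -371.5417.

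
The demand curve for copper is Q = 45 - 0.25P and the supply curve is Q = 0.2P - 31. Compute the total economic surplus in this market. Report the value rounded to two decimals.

34.72

Rewriting demand in inverse form: P = 180 - 4Q.
Rewriting supply in inverse form: P = 155 + 5Q.
Setting demand equal to supply, 25 = 9Q, so Q* = 2.7778 and P* = 168.8889.
CS = (1/2)(2.7778)(11.1111) = 15.4321 and PS = (1/2)(2.7778)(13.8889) = 19.2901, so total surplus = 34.7222.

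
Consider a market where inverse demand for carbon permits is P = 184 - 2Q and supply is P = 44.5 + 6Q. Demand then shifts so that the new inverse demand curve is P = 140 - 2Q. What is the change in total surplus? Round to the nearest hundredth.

-646.25

Initial equilibrium: Q_0 = 17.4375, P_0 = 149.125; CS_0 = (1/2)(17.4375)(34.875) = 304.0664, PS_0 = (1/2)(17.4375)(104.625) = 912.1992.
New equilibrium: 140 - 2Q = 44.5 + 6Q gives Q_1 = 11.9375, P_1 = 116.125; CS_1 = 142.5039, PS_1 = 427.5117.
Change in total surplus = (142.5039 + 427.5117) - (304.0664 + 912.1992) = -646.25.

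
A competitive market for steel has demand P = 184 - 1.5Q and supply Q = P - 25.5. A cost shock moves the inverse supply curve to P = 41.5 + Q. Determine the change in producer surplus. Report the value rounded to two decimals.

Rewriting supply in inverse form: P = 25.5 + Q.
Initial equilibrium: Q_0 = 63.4, P_0 = 88.9; CS_0 = (1/2)(63.4)(95.1) = 3014.67, PS_0 = (1/2)(63.4)(63.4) = 2009.78.
New equilibrium: 184 - 1.5Q = 41.5 + Q gives Q_1 = 57, P_1 = 98.5; CS_1 = 2436.75, PS_1 = 1624.5.
Change in producer surplus = 1624.5 - 2009.78 = -385.28.

-385.28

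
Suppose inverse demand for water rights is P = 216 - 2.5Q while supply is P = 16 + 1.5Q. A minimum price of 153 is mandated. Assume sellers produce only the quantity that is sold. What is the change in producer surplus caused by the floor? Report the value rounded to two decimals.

1101.12

Without the control, 216 - 2.5Q = 16 + 1.5Q so Q* = 50 and P* = 91.
At P = 153, buyers demand (216 - 153)/2.5 = 25.2 while sellers would supply more, so the quantity traded is 25.2 at price 153.
PS goes from (1/2)(50)(75) = 1875 to 2976.12 (computed as (153 - 16)(25.2) - (1/2)(1.5)(25.2)^2), a change of 1101.12.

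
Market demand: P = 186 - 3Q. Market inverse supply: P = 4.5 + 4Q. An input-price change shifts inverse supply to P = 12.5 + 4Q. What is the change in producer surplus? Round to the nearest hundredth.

Initial equilibrium: Q_0 = 25.9286, P_0 = 108.2143; CS_0 = (1/2)(25.9286)(77.7857) = 1008.4362, PS_0 = (1/2)(25.9286)(103.7143) = 1344.5816.
New equilibrium: 186 - 3Q = 12.5 + 4Q gives Q_1 = 24.7857, P_1 = 111.6429; CS_1 = 921.4974, PS_1 = 1228.6633.
Change in producer surplus = 1228.6633 - 1344.5816 = -115.9184.

-115.92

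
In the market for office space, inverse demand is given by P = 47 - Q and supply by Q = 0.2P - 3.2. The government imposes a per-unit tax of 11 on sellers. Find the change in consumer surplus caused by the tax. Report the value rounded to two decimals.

-7.79

Rewriting supply in inverse form: P = 16 + 5Q.
Pre-tax equilibrium: 47 - Q = 16 + 5Q gives Q* = 5.1667, P* = 41.8333.
A tax on sellers shifts supply up by 11: 47 - Q = 16 + 5Q + 11, so Q_t = 3.3333. Buyers pay P_b = 43.6667; sellers receive P_s = P_b - 11 = 32.6667.
CS falls from (1/2)(5.1667)(5.1667) = 13.3472 to (1/2)(3.3333)(3.3333) = 5.5556, a change of -7.7917.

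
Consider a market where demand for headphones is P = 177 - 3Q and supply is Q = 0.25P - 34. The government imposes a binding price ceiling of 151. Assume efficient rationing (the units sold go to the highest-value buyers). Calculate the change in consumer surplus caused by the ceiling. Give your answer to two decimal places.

Rewriting supply in inverse form: P = 136 + 4Q.
Without the control, 177 - 3Q = 136 + 4Q so Q* = 5.8571 and P* = 159.4286.
At P = 151, sellers supply (151 - 136)/4 = 3.75 while buyers want more, so the quantity traded is 3.75 at price 151.
CS goes from (1/2)(5.8571)(17.5714) = 51.4592 to 76.4062 (computed as (177 - 151)(3.75) - (1/2)(3)(3.75)^2), a change of 24.9471.

24.95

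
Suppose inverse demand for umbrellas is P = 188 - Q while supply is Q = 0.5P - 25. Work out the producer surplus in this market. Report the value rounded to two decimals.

Rewriting supply in inverse form: P = 50 + 2Q.
Setting demand equal to supply, 138 = 3Q, so Q* = 46 and P* = 142.
The supply curve's price intercept is 50, so PS = (1/2)(Q*)(P* - 50) = (1/2)(46)(92) = 2116.

2116.00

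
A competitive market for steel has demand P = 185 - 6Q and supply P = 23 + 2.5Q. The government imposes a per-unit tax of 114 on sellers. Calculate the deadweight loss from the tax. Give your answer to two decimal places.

764.47

Pre-tax equilibrium: 185 - 6Q = 23 + 2.5Q gives Q* = 19.0588, P* = 70.6471.
A tax on sellers shifts supply up by 114: 185 - 6Q = 23 + 2.5Q + 114, so Q_t = 5.6471. Buyers pay P_b = 151.1176; sellers receive P_s = P_b - 114 = 37.1176.
The welfare triangle lost has base Q* - Q_t = 13.4118 and height t = 114, so DWL = (1/2)(13.4118)(114) = 764.4706.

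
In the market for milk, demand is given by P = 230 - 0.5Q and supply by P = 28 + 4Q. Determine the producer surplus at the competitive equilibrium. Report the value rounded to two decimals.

4030.02

Set 230 - 0.5Q = 28 + 4Q, which gives 202 = 4.5Q, so Q* = 44.8889 and P* = 230 - 0.5(44.8889) = 207.5556.
Producer surplus is the triangle above supply below P*: (1/2)(44.8889)(207.5556 - 28) = (1/2)(44.8889)(179.5556) = 4030.0247.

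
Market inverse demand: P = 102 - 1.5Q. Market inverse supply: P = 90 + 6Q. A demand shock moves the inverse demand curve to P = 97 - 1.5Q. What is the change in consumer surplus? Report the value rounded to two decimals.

Initial equilibrium: Q_0 = 1.6, P_0 = 99.6; CS_0 = (1/2)(1.6)(2.4) = 1.92, PS_0 = (1/2)(1.6)(9.6) = 7.68.
New equilibrium: 97 - 1.5Q = 90 + 6Q gives Q_1 = 0.9333, P_1 = 95.6; CS_1 = 0.6533, PS_1 = 2.6133.
Change in consumer surplus = 0.6533 - 1.92 = -1.2667.

-1.27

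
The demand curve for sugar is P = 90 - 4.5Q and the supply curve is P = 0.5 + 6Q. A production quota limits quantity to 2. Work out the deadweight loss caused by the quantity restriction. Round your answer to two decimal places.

223.44

Unrestricted equilibrium: Q* = (90 - 0.5)/(4.5 + 6) = 8.5238.
At Q = 2 the demand price is 90 - 4.5(2) = 81 and the supply price is 0.5 + 6(2) = 12.5.
DWL = (1/2)(gap between curves at 2) x (Q* - 2) = (1/2)(68.5)(6.5238) = 223.4405.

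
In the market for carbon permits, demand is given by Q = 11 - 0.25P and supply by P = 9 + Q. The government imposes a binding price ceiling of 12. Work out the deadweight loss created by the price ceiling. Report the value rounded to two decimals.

Rewriting demand in inverse form: P = 44 - 4Q.
Free-market equilibrium: 44 - 4Q = 9 + Q gives Q* = 7, P* = 16.
At the ceiling price 12, quantity supplied is (12 - 9)/1 = 3; supply is the short side, so Q = 3 trades at P = 12.
The lost-trades triangle has base Q* - 3 = 4 and height equal to the gap between the curves at Q = 3, which is 32 - 12 = 20. DWL = (1/2)(4)(20) = 40.

40.00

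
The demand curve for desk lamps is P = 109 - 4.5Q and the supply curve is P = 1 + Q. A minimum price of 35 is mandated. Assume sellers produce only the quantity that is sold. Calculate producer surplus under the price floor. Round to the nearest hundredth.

Without the control, 109 - 4.5Q = 1 + Q so Q* = 19.6364 and P* = 20.6364.
At P = 35, buyers demand (109 - 35)/4.5 = 16.4444 while sellers would supply more, so the quantity traded is 16.4444 at price 35.
The supply price at Q = 16.4444 is 17.4444. PS is the trapezoid between 35 and supply over [0, 16.4444]: (1/2)[(35 - 1) + (35 - 17.4444)](16.4444) = 423.9012.

423.90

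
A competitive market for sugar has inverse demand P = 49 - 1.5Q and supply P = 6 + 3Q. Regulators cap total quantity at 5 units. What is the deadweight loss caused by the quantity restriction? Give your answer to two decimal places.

Without the quota, 49 - 1.5Q = 6 + 3Q gives Q* = 9.5556.
At Q = 5 the demand price is 49 - 1.5(5) = 41.5 and the supply price is 6 + 3(5) = 21.
DWL = (1/2)(gap between curves at 5) x (Q* - 5) = (1/2)(20.5)(4.5556) = 46.6944.

46.69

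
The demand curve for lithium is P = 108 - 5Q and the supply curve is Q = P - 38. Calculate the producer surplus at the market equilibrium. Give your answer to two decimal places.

68.06

Rewriting supply in inverse form: P = 38 + Q.
Equilibrium: 108 - 5Q = 38 + Q, so Q* = 11.6667 and P* = 49.6667.
PS is the area between P* and the supply curve from 0 to Q*: (1/2)(11.6667)(11.6667) = 68.0556.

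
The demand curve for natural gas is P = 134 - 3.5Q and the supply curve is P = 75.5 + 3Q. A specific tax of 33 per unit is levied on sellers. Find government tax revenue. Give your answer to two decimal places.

129.46

Without the tax, 134 - 3.5Q = 75.5 + 3Q so Q* = 9 and P* = 102.5.
A tax on sellers shifts supply up by 33: 134 - 3.5Q = 75.5 + 3Q + 33, so Q_t = 3.9231. Buyers pay P_b = 120.2692; sellers receive P_s = P_b - 33 = 87.2692.
Revenue is the tax times quantity traded: 33 x 3.9231 = 129.4615.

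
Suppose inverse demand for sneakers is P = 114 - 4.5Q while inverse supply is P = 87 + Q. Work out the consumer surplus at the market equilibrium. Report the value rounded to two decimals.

Set 114 - 4.5Q = 87 + Q, which gives 27 = 5.5Q, so Q* = 4.9091 and P* = 114 - 4.5(4.9091) = 91.9091.
CS is the area between the demand curve and P* from 0 to Q*: (1/2)(4.9091)(22.0909) = 54.2231.

54.22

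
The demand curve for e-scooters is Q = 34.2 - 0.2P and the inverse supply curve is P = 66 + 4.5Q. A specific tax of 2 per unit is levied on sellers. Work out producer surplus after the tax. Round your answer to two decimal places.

264.49

Rewriting demand in inverse form: P = 171 - 5Q.
Without the tax, 171 - 5Q = 66 + 4.5Q so Q* = 11.0526 and P* = 115.7368.
With the tax, sellers need 2 more per unit: 171 - 5Q = 66 + 4.5Q + 2, so Q_t = 10.8421. Buyers pay P_b = 116.7895; sellers receive P_s = P_b - 2 = 114.7895.
Producer surplus is the triangle above supply below P_s: (1/2)(10.8421)(114.7895 - 66) = 264.4903.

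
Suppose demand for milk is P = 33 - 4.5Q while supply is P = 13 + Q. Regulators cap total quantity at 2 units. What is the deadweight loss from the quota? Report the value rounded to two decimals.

7.36

Without the quota, 33 - 4.5Q = 13 + Q gives Q* = 3.6364.
At Q = 2 the demand price is 33 - 4.5(2) = 24 and the supply price is 13 + (2) = 15.
Deadweight loss is the triangle between the curves from 2 to 3.6364: (1/2)(24 - 15)(3.6364 - 2) = 7.3636.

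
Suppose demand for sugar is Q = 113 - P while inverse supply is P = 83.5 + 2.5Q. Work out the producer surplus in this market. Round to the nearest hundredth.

88.80

Rewriting demand in inverse form: P = 113 - Q.
Equilibrium: 113 - Q = 83.5 + 2.5Q, so Q* = 8.4286 and P* = 104.5714.
Producer surplus is the triangle above supply below P*: (1/2)(8.4286)(104.5714 - 83.5) = (1/2)(8.4286)(21.0714) = 88.801.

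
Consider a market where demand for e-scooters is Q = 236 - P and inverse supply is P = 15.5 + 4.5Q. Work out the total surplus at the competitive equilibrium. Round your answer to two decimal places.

Rewriting demand in inverse form: P = 236 - Q.
Setting demand equal to supply, 220.5 = 5.5Q, so Q* = 40.0909 and P* = 195.9091.
Total surplus is the full triangle between the curves from 0 to Q*: (1/2)(40.0909)(236 - 15.5) = 4420.0227.

4420.02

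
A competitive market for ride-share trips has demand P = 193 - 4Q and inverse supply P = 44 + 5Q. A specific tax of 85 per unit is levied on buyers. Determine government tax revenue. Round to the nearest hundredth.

604.44

Without the tax, 193 - 4Q = 44 + 5Q so Q* = 16.5556 and P* = 126.7778.
A tax on buyers shifts demand down by 85: (193 - 85) - 4Q = 44 + 5Q, so Q_t = 7.1111. Buyers pay P_b = 164.5556; sellers receive P_s = P_b - 85 = 79.5556.
Tax revenue = t x Q_t = 85 x 7.1111 = 604.4444.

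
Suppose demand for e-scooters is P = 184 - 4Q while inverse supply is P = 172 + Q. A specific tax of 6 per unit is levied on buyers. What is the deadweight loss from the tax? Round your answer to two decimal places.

Without the tax, 184 - 4Q = 172 + Q so Q* = 2.4 and P* = 174.4.
A tax on buyers shifts demand down by 6: (184 - 6) - 4Q = 172 + Q, so Q_t = 1.2. Buyers pay P_b = 179.2; sellers receive P_s = P_b - 6 = 173.2.
The welfare triangle lost has base Q* - Q_t = 1.2 and height t = 6, so DWL = (1/2)(1.2)(6) = 3.6.

3.60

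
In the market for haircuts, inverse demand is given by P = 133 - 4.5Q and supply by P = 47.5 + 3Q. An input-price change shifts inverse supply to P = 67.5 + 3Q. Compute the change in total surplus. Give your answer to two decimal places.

Initial equilibrium: Q_0 = 11.4, P_0 = 81.7; CS_0 = (1/2)(11.4)(51.3) = 292.41, PS_0 = (1/2)(11.4)(34.2) = 194.94.
New equilibrium: 133 - 4.5Q = 67.5 + 3Q gives Q_1 = 8.7333, P_1 = 93.7; CS_1 = 171.61, PS_1 = 114.4067.
Change in total surplus = (171.61 + 114.4067) - (292.41 + 194.94) = -201.3333.

-201.33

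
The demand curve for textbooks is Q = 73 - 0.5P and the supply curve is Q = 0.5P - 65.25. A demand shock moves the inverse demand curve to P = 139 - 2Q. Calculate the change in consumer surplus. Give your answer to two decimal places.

Rewriting demand in inverse form: P = 146 - 2Q.
Rewriting supply in inverse form: P = 130.5 + 2Q.
Initial equilibrium: Q_0 = 3.875, P_0 = 138.25; CS_0 = (1/2)(3.875)(7.75) = 15.0156, PS_0 = (1/2)(3.875)(7.75) = 15.0156.
New equilibrium: 139 - 2Q = 130.5 + 2Q gives Q_1 = 2.125, P_1 = 134.75; CS_1 = 4.5156, PS_1 = 4.5156.
Change in consumer surplus = 4.5156 - 15.0156 = -10.5.

-10.50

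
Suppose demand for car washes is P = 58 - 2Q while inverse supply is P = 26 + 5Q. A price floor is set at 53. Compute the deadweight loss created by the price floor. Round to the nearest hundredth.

15.02

Without the control, 58 - 2Q = 26 + 5Q so Q* = 4.5714 and P* = 48.8571.
At P = 53, buyers demand (58 - 53)/2 = 2.5 while sellers would supply more, so the quantity traded is 2.5 at price 53.
The lost-trades triangle has base Q* - 2.5 = 2.0714 and height equal to the gap between the curves at Q = 2.5, which is 53 - 38.5 = 14.5. DWL = (1/2)(2.0714)(14.5) = 15.0179.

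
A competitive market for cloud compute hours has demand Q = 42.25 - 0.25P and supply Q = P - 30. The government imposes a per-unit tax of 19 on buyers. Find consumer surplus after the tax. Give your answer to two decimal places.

Rewriting demand in inverse form: P = 169 - 4Q.
Rewriting supply in inverse form: P = 30 + Q.
Pre-tax equilibrium: 169 - 4Q = 30 + Q gives Q* = 27.8, P* = 57.8.
With the tax, buyers' net willingness to pay falls by 19: (169 - 19) - 4Q = 30 + Q, so Q_t = 24. Buyers pay P_b = 73; sellers receive P_s = P_b - 19 = 54.
CS = (1/2)(Q_t)(169 - P_b) = (1/2)(24)(96) = 1152.

1152.00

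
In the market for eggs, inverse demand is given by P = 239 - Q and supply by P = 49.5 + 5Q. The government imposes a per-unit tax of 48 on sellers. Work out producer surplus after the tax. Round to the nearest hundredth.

Pre-tax equilibrium: 239 - Q = 49.5 + 5Q gives Q* = 31.5833, P* = 207.4167.
A tax on sellers shifts supply up by 48: 239 - Q = 49.5 + 5Q + 48, so Q_t = 23.5833. Buyers pay P_b = 215.4167; sellers receive P_s = P_b - 48 = 167.4167.
Producer surplus is the triangle above supply below P_s: (1/2)(23.5833)(167.4167 - 49.5) = 1390.434.

1390.43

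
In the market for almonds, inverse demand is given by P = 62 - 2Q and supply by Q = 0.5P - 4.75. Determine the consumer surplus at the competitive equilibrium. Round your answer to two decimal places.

172.27

Rewriting supply in inverse form: P = 9.5 + 2Q.
Equilibrium: 62 - 2Q = 9.5 + 2Q, so Q* = 13.125 and P* = 35.75.
Consumer surplus is the triangle under demand above P*: (1/2)(13.125)(62 - 35.75) = (1/2)(13.125)(26.25) = 172.2656.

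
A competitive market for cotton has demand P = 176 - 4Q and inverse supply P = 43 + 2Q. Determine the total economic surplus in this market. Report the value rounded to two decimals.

1474.08

Set 176 - 4Q = 43 + 2Q, which gives 133 = 6Q, so Q* = 22.1667 and P* = 176 - 4(22.1667) = 87.3333.
CS = (1/2)(22.1667)(88.6667) = 982.7222 and PS = (1/2)(22.1667)(44.3333) = 491.3611, so total surplus = 1474.0833.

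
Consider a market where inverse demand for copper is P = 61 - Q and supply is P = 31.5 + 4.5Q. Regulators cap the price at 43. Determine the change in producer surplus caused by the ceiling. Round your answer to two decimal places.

Free-market equilibrium: 61 - Q = 31.5 + 4.5Q gives Q* = 5.3636, P* = 55.6364.
At the ceiling price 43, quantity supplied is (43 - 31.5)/4.5 = 2.5556; supply is the short side, so Q = 2.5556 trades at P = 43.
PS goes from (1/2)(5.3636)(24.1364) = 64.7293 to 14.6944 (computed as (43 - 31.5)(2.5556) - (1/2)(4.5)(2.5556)^2), a change of -50.0349.

-50.03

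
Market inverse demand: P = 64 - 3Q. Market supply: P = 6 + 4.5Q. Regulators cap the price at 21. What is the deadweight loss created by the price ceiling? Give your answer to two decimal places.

Without the control, 64 - 3Q = 6 + 4.5Q so Q* = 7.7333 and P* = 40.8.
At P = 21, sellers supply (21 - 6)/4.5 = 3.3333 while buyers want more, so the quantity traded is 3.3333 at price 21.
The lost-trades triangle has base Q* - 3.3333 = 4.4 and height equal to the gap between the curves at Q = 3.3333, which is 54 - 21 = 33. DWL = (1/2)(4.4)(33) = 72.6.

72.60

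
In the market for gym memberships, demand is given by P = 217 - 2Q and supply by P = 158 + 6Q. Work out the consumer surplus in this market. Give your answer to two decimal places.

54.39

Set 217 - 2Q = 158 + 6Q, which gives 59 = 8Q, so Q* = 7.375 and P* = 217 - 2(7.375) = 202.25.
CS is the area between the demand curve and P* from 0 to Q*: (1/2)(7.375)(14.75) = 54.3906.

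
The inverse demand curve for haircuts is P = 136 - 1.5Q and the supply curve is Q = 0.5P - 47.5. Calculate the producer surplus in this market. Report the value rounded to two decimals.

137.22

Rewriting supply in inverse form: P = 95 + 2Q.
Setting demand equal to supply, 41 = 3.5Q, so Q* = 11.7143 and P* = 118.4286.
PS is the area between P* and the supply curve from 0 to Q*: (1/2)(11.7143)(23.4286) = 137.2245.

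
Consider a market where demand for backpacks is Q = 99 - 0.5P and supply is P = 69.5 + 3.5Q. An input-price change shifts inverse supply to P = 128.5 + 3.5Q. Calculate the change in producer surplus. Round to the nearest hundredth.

Rewriting demand in inverse form: P = 198 - 2Q.
Initial equilibrium: Q_0 = 23.3636, P_0 = 151.2727; CS_0 = (1/2)(23.3636)(46.7273) = 545.8595, PS_0 = (1/2)(23.3636)(81.7727) = 955.2541.
New equilibrium: 198 - 2Q = 128.5 + 3.5Q gives Q_1 = 12.6364, P_1 = 172.7273; CS_1 = 159.6777, PS_1 = 279.436.
Change in producer surplus = 279.436 - 955.2541 = -675.8182.

-675.82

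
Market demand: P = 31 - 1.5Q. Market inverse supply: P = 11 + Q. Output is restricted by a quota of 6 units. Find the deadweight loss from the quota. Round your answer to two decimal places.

Unrestricted equilibrium: Q* = (31 - 11)/(1.5 + 1) = 8.
At Q = 6 the demand price is 31 - 1.5(6) = 22 and the supply price is 11 + (6) = 17.
DWL = (1/2)(gap between curves at 6) x (Q* - 6) = (1/2)(5)(2) = 5.

5.00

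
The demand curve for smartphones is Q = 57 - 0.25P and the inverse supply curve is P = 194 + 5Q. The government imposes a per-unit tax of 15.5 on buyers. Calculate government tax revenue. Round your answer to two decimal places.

31.86

Rewriting demand in inverse form: P = 228 - 4Q.
Pre-tax equilibrium: 228 - 4Q = 194 + 5Q gives Q* = 3.7778, P* = 212.8889.
A tax on buyers shifts demand down by 15.5: (228 - 15.5) - 4Q = 194 + 5Q, so Q_t = 2.0556. Buyers pay P_b = 219.7778; sellers receive P_s = P_b - 15.5 = 204.2778.
Tax revenue = t x Q_t = 15.5 x 2.0556 = 31.8611.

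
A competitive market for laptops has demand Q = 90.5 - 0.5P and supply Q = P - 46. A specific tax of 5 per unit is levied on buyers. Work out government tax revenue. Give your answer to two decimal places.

Rewriting demand in inverse form: P = 181 - 2Q.
Rewriting supply in inverse form: P = 46 + Q.
Pre-tax equilibrium: 181 - 2Q = 46 + Q gives Q* = 45, P* = 91.
A tax on buyers shifts demand down by 5: (181 - 5) - 2Q = 46 + Q, so Q_t = 43.3333. Buyers pay P_b = 94.3333; sellers receive P_s = P_b - 5 = 89.3333.
Revenue is the tax times quantity traded: 5 x 43.3333 = 216.6667.

216.67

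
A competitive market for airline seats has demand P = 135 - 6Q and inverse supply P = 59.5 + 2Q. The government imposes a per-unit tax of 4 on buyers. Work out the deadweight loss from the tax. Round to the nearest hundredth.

1.00

Pre-tax equilibrium: 135 - 6Q = 59.5 + 2Q gives Q* = 9.4375, P* = 78.375.
A tax on buyers shifts demand down by 4: (135 - 4) - 6Q = 59.5 + 2Q, so Q_t = 8.9375. Buyers pay P_b = 81.375; sellers receive P_s = P_b - 4 = 77.375.
The welfare triangle lost has base Q* - Q_t = 0.5 and height t = 4, so DWL = (1/2)(0.5)(4) = 1.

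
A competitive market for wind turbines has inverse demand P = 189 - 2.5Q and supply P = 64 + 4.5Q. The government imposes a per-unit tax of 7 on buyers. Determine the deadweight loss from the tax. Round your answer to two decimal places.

3.50

Pre-tax equilibrium: 189 - 2.5Q = 64 + 4.5Q gives Q* = 17.8571, P* = 144.3571.
With the tax, buyers' net willingness to pay falls by 7: (189 - 7) - 2.5Q = 64 + 4.5Q, so Q_t = 16.8571. Buyers pay P_b = 146.8571; sellers receive P_s = P_b - 7 = 139.8571.
Deadweight loss is the triangle between the curves from Q_t to Q*: (1/2)(17.8571 - 16.8571)(7) = 3.5.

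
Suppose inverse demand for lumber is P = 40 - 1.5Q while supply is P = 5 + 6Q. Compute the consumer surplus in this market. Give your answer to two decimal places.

Equilibrium: 40 - 1.5Q = 5 + 6Q, so Q* = 4.6667 and P* = 33.
The demand choke price is 40, so CS = (1/2)(Q*)(40 - P*) = (1/2)(4.6667)(7) = 16.3333.

16.33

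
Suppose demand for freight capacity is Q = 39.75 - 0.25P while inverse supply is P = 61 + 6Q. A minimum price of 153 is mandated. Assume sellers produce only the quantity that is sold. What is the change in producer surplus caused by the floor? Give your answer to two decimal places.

Rewriting demand in inverse form: P = 159 - 4Q.
Free-market equilibrium: 159 - 4Q = 61 + 6Q gives Q* = 9.8, P* = 119.8.
At P = 153, buyers demand (159 - 153)/4 = 1.5 while sellers would supply more, so the quantity traded is 1.5 at price 153.
PS goes from (1/2)(9.8)(58.8) = 288.12 to 131.25 (computed as (153 - 61)(1.5) - (1/2)(6)(1.5)^2), a change of -156.87.

-156.87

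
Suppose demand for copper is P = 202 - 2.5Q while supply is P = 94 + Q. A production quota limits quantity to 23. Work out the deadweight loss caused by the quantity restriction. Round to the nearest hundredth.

Without the quota, 202 - 2.5Q = 94 + Q gives Q* = 30.8571.
At Q = 23 the demand price is 202 - 2.5(23) = 144.5 and the supply price is 94 + (23) = 117.
DWL = (1/2)(gap between curves at 23) x (Q* - 23) = (1/2)(27.5)(7.8571) = 108.0357.

108.04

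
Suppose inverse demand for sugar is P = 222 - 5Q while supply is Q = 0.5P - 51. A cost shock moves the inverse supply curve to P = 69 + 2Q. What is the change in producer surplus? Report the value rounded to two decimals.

183.86

Rewriting supply in inverse form: P = 102 + 2Q.
Initial equilibrium: Q_0 = 17.1429, P_0 = 136.2857; CS_0 = (1/2)(17.1429)(85.7143) = 734.6939, PS_0 = (1/2)(17.1429)(34.2857) = 293.8776.
New equilibrium: 222 - 5Q = 69 + 2Q gives Q_1 = 21.8571, P_1 = 112.7143; CS_1 = 1194.3367, PS_1 = 477.7347.
Change in producer surplus = 477.7347 - 293.8776 = 183.8571.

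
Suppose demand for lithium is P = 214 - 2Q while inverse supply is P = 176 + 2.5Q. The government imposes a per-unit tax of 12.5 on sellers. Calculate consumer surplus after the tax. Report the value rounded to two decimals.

Without the tax, 214 - 2Q = 176 + 2.5Q so Q* = 8.4444 and P* = 197.1111.
A tax on sellers shifts supply up by 12.5: 214 - 2Q = 176 + 2.5Q + 12.5, so Q_t = 5.6667. Buyers pay P_b = 202.6667; sellers receive P_s = P_b - 12.5 = 190.1667.
Consumer surplus is the triangle under demand above P_b: (1/2)(5.6667)(214 - 202.6667) = 32.1111.

32.11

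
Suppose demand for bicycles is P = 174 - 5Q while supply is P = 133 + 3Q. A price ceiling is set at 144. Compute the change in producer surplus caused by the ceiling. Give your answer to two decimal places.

Free-market equilibrium: 174 - 5Q = 133 + 3Q gives Q* = 5.125, P* = 148.375.
At the ceiling price 144, quantity supplied is (144 - 133)/3 = 3.6667; supply is the short side, so Q = 3.6667 trades at P = 144.
PS goes from (1/2)(5.125)(15.375) = 39.3984 to 20.1667 (computed as (144 - 133)(3.6667) - (1/2)(3)(3.6667)^2), a change of -19.2318.

-19.23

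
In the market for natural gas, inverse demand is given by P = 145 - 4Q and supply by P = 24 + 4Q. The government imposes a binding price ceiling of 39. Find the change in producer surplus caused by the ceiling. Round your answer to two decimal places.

-429.41

Without the control, 145 - 4Q = 24 + 4Q so Q* = 15.125 and P* = 84.5.
At the ceiling price 39, quantity supplied is (39 - 24)/4 = 3.75; supply is the short side, so Q = 3.75 trades at P = 39.
PS goes from (1/2)(15.125)(60.5) = 457.5312 to 28.125 (computed as (39 - 24)(3.75) - (1/2)(4)(3.75)^2), a change of -429.4062.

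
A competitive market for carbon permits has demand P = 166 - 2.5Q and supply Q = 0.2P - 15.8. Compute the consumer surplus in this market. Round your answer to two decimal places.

Rewriting supply in inverse form: P = 79 + 5Q.
Equilibrium: 166 - 2.5Q = 79 + 5Q, so Q* = 11.6 and P* = 137.
Consumer surplus is the triangle under demand above P*: (1/2)(11.6)(166 - 137) = (1/2)(11.6)(29) = 168.2.

168.20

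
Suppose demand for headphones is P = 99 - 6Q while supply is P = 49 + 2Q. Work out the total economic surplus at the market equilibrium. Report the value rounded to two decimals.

156.25

Set 99 - 6Q = 49 + 2Q, which gives 50 = 8Q, so Q* = 6.25 and P* = 99 - 6(6.25) = 61.5.
Total surplus is the full triangle between the curves from 0 to Q*: (1/2)(6.25)(99 - 49) = 156.25.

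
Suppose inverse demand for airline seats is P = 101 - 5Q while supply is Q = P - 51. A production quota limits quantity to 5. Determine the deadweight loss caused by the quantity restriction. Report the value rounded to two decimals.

Rewriting supply in inverse form: P = 51 + Q.
Without the quota, 101 - 5Q = 51 + Q gives Q* = 8.3333.
At Q = 5 the demand price is 101 - 5(5) = 76 and the supply price is 51 + (5) = 56.
Deadweight loss is the triangle between the curves from 5 to 8.3333: (1/2)(76 - 56)(8.3333 - 5) = 33.3333.

33.33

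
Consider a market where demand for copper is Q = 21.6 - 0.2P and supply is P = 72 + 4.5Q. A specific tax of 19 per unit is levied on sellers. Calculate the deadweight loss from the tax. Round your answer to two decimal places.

19.00

Rewriting demand in inverse form: P = 108 - 5Q.
Pre-tax equilibrium: 108 - 5Q = 72 + 4.5Q gives Q* = 3.7895, P* = 89.0526.
A tax on sellers shifts supply up by 19: 108 - 5Q = 72 + 4.5Q + 19, so Q_t = 1.7895. Buyers pay P_b = 99.0526; sellers receive P_s = P_b - 19 = 80.0526.
Deadweight loss is the triangle between the curves from Q_t to Q*: (1/2)(3.7895 - 1.7895)(19) = 19.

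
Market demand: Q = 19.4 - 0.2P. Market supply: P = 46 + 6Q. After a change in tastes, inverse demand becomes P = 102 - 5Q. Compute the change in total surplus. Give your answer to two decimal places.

24.32

Rewriting demand in inverse form: P = 97 - 5Q.
Initial equilibrium: Q_0 = 4.6364, P_0 = 73.8182; CS_0 = (1/2)(4.6364)(23.1818) = 53.7397, PS_0 = (1/2)(4.6364)(27.8182) = 64.4876.
New equilibrium: 102 - 5Q = 46 + 6Q gives Q_1 = 5.0909, P_1 = 76.5455; CS_1 = 64.7934, PS_1 = 77.7521.
Change in total surplus = (64.7934 + 77.7521) - (53.7397 + 64.4876) = 24.3182.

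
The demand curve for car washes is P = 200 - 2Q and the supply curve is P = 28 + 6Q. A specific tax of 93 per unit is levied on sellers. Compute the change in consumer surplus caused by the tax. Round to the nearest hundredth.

-364.73

Without the tax, 200 - 2Q = 28 + 6Q so Q* = 21.5 and P* = 157.
A tax on sellers shifts supply up by 93: 200 - 2Q = 28 + 6Q + 93, so Q_t = 9.875. Buyers pay P_b = 180.25; sellers receive P_s = P_b - 93 = 87.25.
CS falls from (1/2)(21.5)(43) = 462.25 to (1/2)(9.875)(19.75) = 97.5156, a change of -364.7344.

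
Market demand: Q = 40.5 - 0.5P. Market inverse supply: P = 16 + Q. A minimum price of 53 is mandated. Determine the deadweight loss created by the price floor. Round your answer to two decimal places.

Rewriting demand in inverse form: P = 81 - 2Q.
Free-market equilibrium: 81 - 2Q = 16 + Q gives Q* = 21.6667, P* = 37.6667.
At the floor price 53, quantity demanded is (81 - 53)/2 = 14; demand is the short side, so Q = 14 trades at P = 53.
At Q = 14 the demand price is 53 and the supply price is 30. Deadweight loss is the triangle between the curves from 14 to 21.6667: (1/2)(53 - 30)(21.6667 - 14) = 88.1667.

88.17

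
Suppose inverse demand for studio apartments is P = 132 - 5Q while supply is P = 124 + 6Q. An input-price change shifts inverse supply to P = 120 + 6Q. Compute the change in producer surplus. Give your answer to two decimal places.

1.98

Initial equilibrium: Q_0 = 0.7273, P_0 = 128.3636; CS_0 = (1/2)(0.7273)(3.6364) = 1.3223, PS_0 = (1/2)(0.7273)(4.3636) = 1.5868.
New equilibrium: 132 - 5Q = 120 + 6Q gives Q_1 = 1.0909, P_1 = 126.5455; CS_1 = 2.9752, PS_1 = 3.5702.
Change in producer surplus = 3.5702 - 1.5868 = 1.9835.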